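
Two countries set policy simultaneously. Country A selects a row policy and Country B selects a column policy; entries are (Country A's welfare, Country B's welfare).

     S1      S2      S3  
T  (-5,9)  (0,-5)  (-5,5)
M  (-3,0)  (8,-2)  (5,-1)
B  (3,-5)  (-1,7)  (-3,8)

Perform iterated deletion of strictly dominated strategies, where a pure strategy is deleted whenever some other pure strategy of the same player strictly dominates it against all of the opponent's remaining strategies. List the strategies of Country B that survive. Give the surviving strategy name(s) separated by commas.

Row T is eliminated: M beats it against every remaining column (S1: -3>-5, S2: 8>0, S3: 5>-5).
Country B's strategy S2 is strictly dominated by S3 (M: -1>-2, B: 8>7) and is removed.
Among the remaining strategies, none is strictly dominated by another pure strategy of the same player, so the elimination stops.
Surviving strategies — Country A: {M, B}; Country B: {S1, S3}.

S1, S3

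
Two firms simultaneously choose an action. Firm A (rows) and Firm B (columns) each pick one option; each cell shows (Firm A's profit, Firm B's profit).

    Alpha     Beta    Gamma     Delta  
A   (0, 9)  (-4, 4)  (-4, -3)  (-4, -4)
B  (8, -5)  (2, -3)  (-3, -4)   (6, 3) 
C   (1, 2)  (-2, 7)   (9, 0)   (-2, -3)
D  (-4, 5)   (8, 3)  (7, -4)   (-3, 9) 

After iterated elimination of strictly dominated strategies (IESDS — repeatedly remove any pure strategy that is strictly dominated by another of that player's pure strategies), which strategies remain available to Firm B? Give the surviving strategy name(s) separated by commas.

Delta

For Firm A, B strictly dominates A on the remaining columns (Alpha: 8>0, Beta: 2>-4, Gamma: -3>-4, Delta: 6>-4); eliminate A.
For Firm B, Beta strictly dominates Gamma on the remaining rows (B: -3>-4, C: 7>0, D: 3>-4); eliminate Gamma.
For Firm A, B strictly dominates C on the remaining columns (Alpha: 8>1, Beta: 2>-2, Delta: 6>-2); eliminate C.
Firm B's strategy Alpha is strictly dominated by Delta (B: 3>-5, D: 9>5) and is removed.
For Firm B, Delta strictly dominates Beta on the remaining rows (B: 3>-3, D: 9>3); eliminate Beta.
Row D is eliminated: B beats it against every remaining column (Delta: 6>-3).
Among the remaining strategies, none is strictly dominated by another pure strategy of the same player, so the elimination stops.
Surviving strategies — Firm A: {B}; Firm B: {Delta}.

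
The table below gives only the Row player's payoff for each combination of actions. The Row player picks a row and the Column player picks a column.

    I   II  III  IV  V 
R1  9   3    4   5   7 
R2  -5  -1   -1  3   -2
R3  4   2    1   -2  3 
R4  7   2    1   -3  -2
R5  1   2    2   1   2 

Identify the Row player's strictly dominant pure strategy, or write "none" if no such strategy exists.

R1

R1 vs R2: I: 9>-5, II: 3>-1, III: 4>-1, IV: 5>3, V: 7>-2.
R1 vs R3: I: 9>4, II: 3>2, III: 4>1, IV: 5>-2, V: 7>3.
R1 vs R4: I: 9>7, II: 3>2, III: 4>1, IV: 5>-3, V: 7>-2.
R1 vs R5: I: 9>1, II: 3>2, III: 4>2, IV: 5>1, V: 7>2.
R1 strictly beats every other strategy against every opponent action, so it is strictly dominant.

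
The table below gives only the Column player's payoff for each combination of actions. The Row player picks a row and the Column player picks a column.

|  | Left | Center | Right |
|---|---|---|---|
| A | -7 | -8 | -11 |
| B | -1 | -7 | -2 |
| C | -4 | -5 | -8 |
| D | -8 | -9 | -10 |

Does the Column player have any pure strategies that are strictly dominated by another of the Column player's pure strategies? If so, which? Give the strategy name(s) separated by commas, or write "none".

Center, Right

Left: no other strategy beats it everywhere (Center at A (-7>-8); Right at A (-7>-11)).
Center: dominated, since Left does at least as well everywhere (A: -7>-8, B: -1>-7, C: -4>-5, D: -8>-9).
Right: dominated, since Left does at least as well everywhere (A: -7>-11, B: -1>-2, C: -4>-8, D: -8>-10).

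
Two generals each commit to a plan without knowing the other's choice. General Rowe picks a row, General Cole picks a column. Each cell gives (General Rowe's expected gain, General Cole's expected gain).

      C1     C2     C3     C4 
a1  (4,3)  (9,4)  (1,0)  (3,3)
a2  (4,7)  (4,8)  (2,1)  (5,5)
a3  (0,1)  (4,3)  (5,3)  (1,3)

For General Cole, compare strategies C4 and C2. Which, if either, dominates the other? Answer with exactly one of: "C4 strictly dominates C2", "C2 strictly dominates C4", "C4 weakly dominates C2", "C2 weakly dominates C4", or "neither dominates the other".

C4's payoffs vs C2's, by General Rowe's action — a1: 3<4, a2: 5<8, a3: 3=3.
C2 is at least as good everywhere and strictly better somewhere (tied at a3), so C2 weakly dominates C4.

C2 weakly dominates C4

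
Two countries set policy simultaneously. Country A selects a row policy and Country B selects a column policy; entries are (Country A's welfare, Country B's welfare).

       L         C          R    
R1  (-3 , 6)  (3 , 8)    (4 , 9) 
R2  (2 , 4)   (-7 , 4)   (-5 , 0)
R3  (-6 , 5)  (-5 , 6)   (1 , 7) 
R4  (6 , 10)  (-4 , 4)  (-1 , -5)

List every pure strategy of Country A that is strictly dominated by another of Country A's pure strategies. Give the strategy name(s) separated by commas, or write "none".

R1: no other strategy beats it everywhere (R2 at C (3>-7); R3 at L (-3>-6); R4 at C (3>-4)).
R2: dominated, since R4 does at least as well everywhere (L: 6>2, C: -4>-7, R: -1>-5).
R3 is strictly dominated by R1 (L: -3>-6, C: 3>-5, R: 4>1).
R4 is not dominated — it holds its own against R1 at L (6>-3); R2 at L (6>2); R3 at L (6>-6).

R2, R3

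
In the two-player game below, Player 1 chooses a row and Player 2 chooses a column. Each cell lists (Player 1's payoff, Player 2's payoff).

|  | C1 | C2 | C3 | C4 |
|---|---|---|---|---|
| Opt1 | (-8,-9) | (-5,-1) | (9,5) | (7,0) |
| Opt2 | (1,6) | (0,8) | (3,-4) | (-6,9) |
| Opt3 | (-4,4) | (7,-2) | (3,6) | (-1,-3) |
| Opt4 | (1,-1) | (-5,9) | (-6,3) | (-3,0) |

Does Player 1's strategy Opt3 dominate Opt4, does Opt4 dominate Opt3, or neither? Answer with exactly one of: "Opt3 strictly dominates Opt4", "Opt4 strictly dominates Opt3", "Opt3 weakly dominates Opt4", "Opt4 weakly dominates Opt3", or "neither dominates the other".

neither dominates the other

Opt3's payoffs vs Opt4's, by Player 2's action — C1: -4<1, C2: 7>-5, C3: 3>-6, C4: -1>-3.
Opt3 does better at C2, C3, C4 but worse at C1; neither strategy dominates the other.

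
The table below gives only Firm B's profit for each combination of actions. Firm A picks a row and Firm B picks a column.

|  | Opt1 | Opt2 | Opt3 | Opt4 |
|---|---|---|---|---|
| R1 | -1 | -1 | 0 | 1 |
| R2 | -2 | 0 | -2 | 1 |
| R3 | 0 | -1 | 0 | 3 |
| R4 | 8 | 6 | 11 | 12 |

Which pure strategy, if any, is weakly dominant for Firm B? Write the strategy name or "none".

Opt4

Opt4 vs Opt1: R1: 1>-1, R2: 1>-2, R3: 3>0, R4: 12>8.
Opt4 vs Opt2: R1: 1>-1, R2: 1>0, R3: 3>-1, R4: 12>6.
Opt4 vs Opt3: R1: 1>0, R2: 1>-2, R3: 3>0, R4: 12>11.
Opt4 is at least as good as every other strategy against every opponent action, so it is weakly dominant.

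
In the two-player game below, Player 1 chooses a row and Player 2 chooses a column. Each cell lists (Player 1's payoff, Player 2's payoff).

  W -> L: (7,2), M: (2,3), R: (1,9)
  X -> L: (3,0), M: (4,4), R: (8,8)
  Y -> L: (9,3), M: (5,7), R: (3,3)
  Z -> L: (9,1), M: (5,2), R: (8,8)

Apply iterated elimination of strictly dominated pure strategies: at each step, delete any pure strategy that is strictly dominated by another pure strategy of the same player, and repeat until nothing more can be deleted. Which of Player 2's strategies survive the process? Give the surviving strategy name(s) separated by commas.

Row W is eliminated: Y beats it against every remaining column (L: 9>7, M: 5>2, R: 3>1).
Player 2's strategy L is strictly dominated by M (X: 4>0, Y: 7>3, Z: 2>1) and is removed.
Among the remaining strategies, none is strictly dominated by another pure strategy of the same player, so the elimination stops.
Surviving strategies — Player 1: {X, Y, Z}; Player 2: {M, R}.

M, R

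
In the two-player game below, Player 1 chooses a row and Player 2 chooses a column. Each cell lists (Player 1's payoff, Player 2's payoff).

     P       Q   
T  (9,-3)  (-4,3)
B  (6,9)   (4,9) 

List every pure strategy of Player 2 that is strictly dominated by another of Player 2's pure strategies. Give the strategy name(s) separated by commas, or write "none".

Nothing dominates P: Q at B (9=9).
Q: no other strategy beats it everywhere (P at T (3>-3)).

none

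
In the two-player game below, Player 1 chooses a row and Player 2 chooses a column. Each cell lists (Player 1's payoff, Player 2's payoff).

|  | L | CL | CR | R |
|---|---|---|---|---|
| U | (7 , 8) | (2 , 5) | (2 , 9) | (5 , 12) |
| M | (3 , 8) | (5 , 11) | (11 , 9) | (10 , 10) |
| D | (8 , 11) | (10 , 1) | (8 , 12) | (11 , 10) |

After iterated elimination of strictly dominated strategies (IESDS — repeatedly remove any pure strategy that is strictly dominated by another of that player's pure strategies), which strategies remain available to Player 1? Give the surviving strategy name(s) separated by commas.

For Player 1, D strictly dominates U on the remaining columns (L: 8>7, CL: 10>2, CR: 8>2, R: 11>5); eliminate U.
Column L is eliminated: CR beats it against every remaining row (M: 9>8, D: 12>11).
Among the remaining strategies, none is strictly dominated by another pure strategy of the same player, so the elimination stops.
Surviving strategies — Player 1: {M, D}; Player 2: {CL, CR, R}.

M, D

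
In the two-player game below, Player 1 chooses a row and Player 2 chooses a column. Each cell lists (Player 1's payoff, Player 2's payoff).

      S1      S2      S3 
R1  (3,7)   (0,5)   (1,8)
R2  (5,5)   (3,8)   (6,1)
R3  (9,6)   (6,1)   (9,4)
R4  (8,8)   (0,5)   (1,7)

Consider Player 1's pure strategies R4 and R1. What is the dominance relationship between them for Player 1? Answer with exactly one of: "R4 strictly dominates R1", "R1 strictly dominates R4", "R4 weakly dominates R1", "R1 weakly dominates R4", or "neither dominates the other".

Compare R4 to R1 across every action of Player 2: S1: 8>3, S2: 0=0, S3: 1=1.
R4 is at least as good everywhere and strictly better somewhere (tied only at S2, S3), so R4 weakly but not strictly dominates R1.

R4 weakly dominates R1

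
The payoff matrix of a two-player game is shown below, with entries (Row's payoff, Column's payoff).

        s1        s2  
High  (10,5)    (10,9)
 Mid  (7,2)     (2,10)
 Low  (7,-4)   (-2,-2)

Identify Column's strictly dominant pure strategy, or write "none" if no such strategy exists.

s2

s2 vs s1: High: 9>5, Mid: 10>2, Low: -2>-4.
s2 strictly beats every other strategy against every opponent action, so it is strictly dominant.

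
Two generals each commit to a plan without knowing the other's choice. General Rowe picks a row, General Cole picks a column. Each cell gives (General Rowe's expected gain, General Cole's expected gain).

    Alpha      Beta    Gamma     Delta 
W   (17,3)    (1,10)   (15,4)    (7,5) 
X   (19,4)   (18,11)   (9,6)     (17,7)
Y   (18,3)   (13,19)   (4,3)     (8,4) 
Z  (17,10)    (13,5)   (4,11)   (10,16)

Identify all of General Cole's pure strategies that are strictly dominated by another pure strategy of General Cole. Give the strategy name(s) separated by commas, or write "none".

Alpha, Gamma

Alpha is strictly dominated by Delta (W: 5>3, X: 7>4, Y: 4>3, Z: 16>10).
Nothing dominates Beta: Alpha at W (10>3); Gamma at W (10>4); Delta at W (10>5).
Gamma: dominated, since Delta does at least as well everywhere (W: 5>4, X: 7>6, Y: 4>3, Z: 16>11).
Delta: no other strategy beats it everywhere (Alpha at W (5>3); Beta at Z (16>5); Gamma at W (5>4)).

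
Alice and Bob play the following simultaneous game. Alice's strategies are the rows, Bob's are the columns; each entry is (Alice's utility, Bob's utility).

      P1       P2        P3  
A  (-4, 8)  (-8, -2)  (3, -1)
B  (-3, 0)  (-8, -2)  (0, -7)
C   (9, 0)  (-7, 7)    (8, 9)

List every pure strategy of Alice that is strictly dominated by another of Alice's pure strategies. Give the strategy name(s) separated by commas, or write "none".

A, B

A is strictly dominated by C (P1: 9>-4, P2: -7>-8, P3: 8>3).
B: dominated, since C does at least as well everywhere (P1: 9>-3, P2: -7>-8, P3: 8>0).
C: no other strategy beats it everywhere (A at P1 (9>-4); B at P1 (9>-3)).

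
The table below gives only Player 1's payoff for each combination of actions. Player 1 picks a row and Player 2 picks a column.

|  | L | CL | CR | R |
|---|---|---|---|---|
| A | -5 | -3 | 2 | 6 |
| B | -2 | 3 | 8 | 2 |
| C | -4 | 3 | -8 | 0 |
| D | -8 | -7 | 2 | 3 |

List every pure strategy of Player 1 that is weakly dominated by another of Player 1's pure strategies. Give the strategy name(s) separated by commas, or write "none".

A: no other strategy beats it everywhere (B at R (6>2); C at CR (2>-8); D at L (-5>-8)).
Nothing dominates B: A at L (-2>-5); C at L (-2>-4); D at L (-2>-8).
C: dominated, since B does at least as well everywhere (L: -2>-4, CL: 3=3, CR: 8>-8, R: 2>0).
A weakly dominates D — L: -5>-8, CL: -3>-7, CR: 2=2, R: 6>3.

C, D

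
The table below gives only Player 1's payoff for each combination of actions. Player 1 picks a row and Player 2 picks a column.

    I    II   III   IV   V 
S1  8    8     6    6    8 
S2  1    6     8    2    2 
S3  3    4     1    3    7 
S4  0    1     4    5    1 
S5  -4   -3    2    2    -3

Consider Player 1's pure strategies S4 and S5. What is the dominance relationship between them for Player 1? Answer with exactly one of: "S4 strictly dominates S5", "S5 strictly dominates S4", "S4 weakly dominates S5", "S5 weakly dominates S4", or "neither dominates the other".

S4's payoffs vs S5's, by Player 2's action — I: 0>-4, II: 1>-3, III: 4>2, IV: 5>2, V: 1>-3.
Every comparison favours S4, so S4 strictly dominates S5.

S4 strictly dominates S5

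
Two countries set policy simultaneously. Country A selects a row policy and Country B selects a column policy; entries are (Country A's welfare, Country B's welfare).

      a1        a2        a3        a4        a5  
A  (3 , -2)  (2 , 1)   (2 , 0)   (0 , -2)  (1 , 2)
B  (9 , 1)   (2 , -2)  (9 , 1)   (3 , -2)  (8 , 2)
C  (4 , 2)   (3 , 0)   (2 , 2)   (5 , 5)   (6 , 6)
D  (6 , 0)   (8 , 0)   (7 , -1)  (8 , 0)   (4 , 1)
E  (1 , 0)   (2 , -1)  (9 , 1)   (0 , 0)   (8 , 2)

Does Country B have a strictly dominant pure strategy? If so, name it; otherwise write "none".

a5

a5 vs a1: A: 2>-2, B: 2>1, C: 6>2, D: 1>0, E: 2>0.
a5 vs a2: A: 2>1, B: 2>-2, C: 6>0, D: 1>0, E: 2>-1.
a5 vs a3: A: 2>0, B: 2>1, C: 6>2, D: 1>-1, E: 2>1.
a5 vs a4: A: 2>-2, B: 2>-2, C: 6>5, D: 1>0, E: 2>0.
a5 strictly beats every other strategy against every opponent action, so it is strictly dominant.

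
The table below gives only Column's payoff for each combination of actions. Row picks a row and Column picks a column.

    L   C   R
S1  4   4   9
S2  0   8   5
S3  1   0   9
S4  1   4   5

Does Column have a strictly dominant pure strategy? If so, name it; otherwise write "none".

none

L fails to dominate C at S1 (4=4).
C fails to dominate L at S1 (4=4).
R fails to dominate C at S2 (5<8).
No single strategy dominates all the others.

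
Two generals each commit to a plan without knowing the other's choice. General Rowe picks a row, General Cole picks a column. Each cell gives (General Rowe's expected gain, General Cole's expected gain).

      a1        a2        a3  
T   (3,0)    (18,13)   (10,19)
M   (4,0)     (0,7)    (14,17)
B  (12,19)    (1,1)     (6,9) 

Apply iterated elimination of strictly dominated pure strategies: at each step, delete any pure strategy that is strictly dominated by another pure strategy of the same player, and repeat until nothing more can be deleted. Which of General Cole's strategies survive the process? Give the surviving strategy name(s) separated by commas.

a1, a3

For General Cole, a3 strictly dominates a2 on the remaining rows (T: 19>13, M: 17>7, B: 9>1); eliminate a2.
Row T is eliminated: M beats it against every remaining column (a1: 4>3, a3: 14>10).
Among the remaining strategies, none is strictly dominated by another pure strategy of the same player, so the elimination stops.
Surviving strategies — General Rowe: {M, B}; General Cole: {a1, a3}.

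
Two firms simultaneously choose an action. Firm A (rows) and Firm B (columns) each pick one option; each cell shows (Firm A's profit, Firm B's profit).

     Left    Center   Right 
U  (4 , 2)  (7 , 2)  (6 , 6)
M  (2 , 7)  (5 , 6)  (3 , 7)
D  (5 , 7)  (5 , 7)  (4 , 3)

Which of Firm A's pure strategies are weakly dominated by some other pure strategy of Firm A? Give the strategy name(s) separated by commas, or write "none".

M

U: no other strategy beats it everywhere (M at Left (4>2); D at Center (7>5)).
M is weakly dominated by U (Left: 4>2, Center: 7>5, Right: 6>3).
Nothing dominates D: U at Left (5>4); M at Left (5>2).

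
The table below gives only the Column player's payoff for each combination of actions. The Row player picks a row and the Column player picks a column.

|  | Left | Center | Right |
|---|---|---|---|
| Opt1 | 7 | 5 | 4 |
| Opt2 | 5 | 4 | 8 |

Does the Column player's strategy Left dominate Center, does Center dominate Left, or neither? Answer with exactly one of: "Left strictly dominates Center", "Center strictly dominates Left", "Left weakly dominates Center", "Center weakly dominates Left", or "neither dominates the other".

Compare Left to Center across each choice by the Row player: Opt1: 7>5, Opt2: 5>4.
Left gives a strictly higher payoff against each choice by the Row player, so Left strictly dominates Center.

Left strictly dominates Center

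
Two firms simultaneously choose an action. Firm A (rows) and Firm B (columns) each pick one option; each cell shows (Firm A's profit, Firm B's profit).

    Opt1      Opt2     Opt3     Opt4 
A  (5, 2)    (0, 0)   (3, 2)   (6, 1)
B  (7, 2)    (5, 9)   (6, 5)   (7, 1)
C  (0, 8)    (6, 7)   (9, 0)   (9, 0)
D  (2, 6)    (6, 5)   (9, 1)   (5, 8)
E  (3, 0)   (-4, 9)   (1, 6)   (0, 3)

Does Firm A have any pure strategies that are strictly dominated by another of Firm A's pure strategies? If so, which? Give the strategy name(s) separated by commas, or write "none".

A, E

A is strictly dominated by B (Opt1: 7>5, Opt2: 5>0, Opt3: 6>3, Opt4: 7>6).
Nothing dominates B: A at Opt1 (7>5); C at Opt1 (7>0); D at Opt1 (7>2); E at Opt1 (7>3).
C: no other strategy beats it everywhere (A at Opt2 (6>0); B at Opt2 (6>5); D at Opt2 (6=6); E at Opt2 (6>-4)).
D: no other strategy beats it everywhere (A at Opt2 (6>0); B at Opt2 (6>5); C at Opt1 (2>0); E at Opt2 (6>-4)).
E: dominated, since A does at least as well everywhere (Opt1: 5>3, Opt2: 0>-4, Opt3: 3>1, Opt4: 6>0).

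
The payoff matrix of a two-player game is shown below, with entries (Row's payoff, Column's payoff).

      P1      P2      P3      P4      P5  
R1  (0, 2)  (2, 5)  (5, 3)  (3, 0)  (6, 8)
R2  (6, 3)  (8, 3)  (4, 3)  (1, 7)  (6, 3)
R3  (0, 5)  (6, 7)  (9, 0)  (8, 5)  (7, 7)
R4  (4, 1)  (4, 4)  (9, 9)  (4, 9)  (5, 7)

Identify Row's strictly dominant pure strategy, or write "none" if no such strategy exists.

none

R1 fails to dominate R2 at P1 (0<6).
R2 fails to dominate R1 at P3 (4<5).
R3 fails to dominate R1 at P1 (0=0).
R4 fails to dominate R1 at P5 (5<6).
No single strategy dominates all the others.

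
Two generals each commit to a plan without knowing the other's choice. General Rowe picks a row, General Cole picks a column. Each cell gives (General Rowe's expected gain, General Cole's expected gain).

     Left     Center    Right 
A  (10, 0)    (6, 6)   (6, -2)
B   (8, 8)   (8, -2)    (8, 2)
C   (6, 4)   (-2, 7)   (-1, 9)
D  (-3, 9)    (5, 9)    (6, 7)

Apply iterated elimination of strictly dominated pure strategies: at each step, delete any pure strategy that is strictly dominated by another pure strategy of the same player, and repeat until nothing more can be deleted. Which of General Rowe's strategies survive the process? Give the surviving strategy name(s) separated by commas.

A, B

Row C is eliminated: A beats it against every remaining column (Left: 10>6, Center: 6>-2, Right: 6>-1).
General Rowe's strategy D is strictly dominated by B (Left: 8>-3, Center: 8>5, Right: 8>6) and is removed.
Column Right is eliminated: Left beats it against every remaining row (A: 0>-2, B: 8>2).
Among the remaining strategies, none is strictly dominated by another pure strategy of the same player, so the elimination stops.
Surviving strategies — General Rowe: {A, B}; General Cole: {Left, Center}.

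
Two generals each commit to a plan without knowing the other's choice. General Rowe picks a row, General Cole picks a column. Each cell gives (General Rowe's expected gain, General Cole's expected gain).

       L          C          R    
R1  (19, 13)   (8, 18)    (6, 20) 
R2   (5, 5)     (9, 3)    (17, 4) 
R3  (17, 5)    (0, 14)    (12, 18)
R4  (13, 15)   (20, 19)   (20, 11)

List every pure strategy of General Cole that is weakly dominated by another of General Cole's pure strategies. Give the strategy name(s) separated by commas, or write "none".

Nothing dominates L: C at R2 (5>3); R at R2 (5>4).
C: no other strategy beats it everywhere (L at R1 (18>13); R at R4 (19>11)).
Nothing dominates R: L at R1 (20>13); C at R1 (20>18).

none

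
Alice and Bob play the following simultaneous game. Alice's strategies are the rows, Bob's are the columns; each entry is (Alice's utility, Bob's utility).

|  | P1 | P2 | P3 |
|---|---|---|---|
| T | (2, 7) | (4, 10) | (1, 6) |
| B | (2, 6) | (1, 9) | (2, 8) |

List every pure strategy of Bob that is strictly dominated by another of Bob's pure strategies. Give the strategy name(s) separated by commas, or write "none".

P1, P3

P1 is strictly dominated by P2 (T: 10>7, B: 9>6).
P2: no other strategy beats it everywhere (P1 at T (10>7); P3 at T (10>6)).
P3 is strictly dominated by P2 (T: 10>6, B: 9>8).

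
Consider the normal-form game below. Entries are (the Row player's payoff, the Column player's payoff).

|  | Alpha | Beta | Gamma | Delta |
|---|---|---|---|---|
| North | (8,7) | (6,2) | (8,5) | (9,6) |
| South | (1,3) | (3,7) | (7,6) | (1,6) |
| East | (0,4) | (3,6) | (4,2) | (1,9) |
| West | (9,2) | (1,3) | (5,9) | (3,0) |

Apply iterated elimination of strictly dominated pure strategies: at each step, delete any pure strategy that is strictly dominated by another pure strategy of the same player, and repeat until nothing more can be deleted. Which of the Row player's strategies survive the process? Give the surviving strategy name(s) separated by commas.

North, West

For the Row player, North strictly dominates South on the remaining columns (Alpha: 8>1, Beta: 6>3, Gamma: 8>7, Delta: 9>1); eliminate South.
The Row player's strategy East is strictly dominated by North (Alpha: 8>0, Beta: 6>3, Gamma: 8>4, Delta: 9>1) and is removed.
The Column player's strategy Beta is strictly dominated by Gamma (North: 5>2, West: 9>3) and is removed.
Column Delta is eliminated: Alpha beats it against every remaining row (North: 7>6, West: 2>0).
Among the remaining strategies, none is strictly dominated by another pure strategy of the same player, so the elimination stops.
Surviving strategies — the Row player: {North, West}; the Column player: {Alpha, Gamma}.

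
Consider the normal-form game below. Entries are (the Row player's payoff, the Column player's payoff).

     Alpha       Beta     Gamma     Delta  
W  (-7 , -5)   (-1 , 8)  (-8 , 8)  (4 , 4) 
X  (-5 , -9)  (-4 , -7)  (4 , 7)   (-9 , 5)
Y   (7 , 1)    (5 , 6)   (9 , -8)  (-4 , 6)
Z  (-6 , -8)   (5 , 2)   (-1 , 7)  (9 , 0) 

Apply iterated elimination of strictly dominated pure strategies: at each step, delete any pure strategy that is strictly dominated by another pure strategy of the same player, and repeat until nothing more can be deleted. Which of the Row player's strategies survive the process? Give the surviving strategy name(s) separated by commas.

Y, Z

The Row player's strategy W is strictly dominated by Z (Alpha: -6>-7, Beta: 5>-1, Gamma: -1>-8, Delta: 9>4) and is removed.
Row X is eliminated: Y beats it against every remaining column (Alpha: 7>-5, Beta: 5>-4, Gamma: 9>4, Delta: -4>-9).
The Column player's strategy Alpha is strictly dominated by Beta (Y: 6>1, Z: 2>-8) and is removed.
Among the remaining strategies, none is strictly dominated by another pure strategy of the same player, so the elimination stops.
Surviving strategies — the Row player: {Y, Z}; the Column player: {Beta, Gamma, Delta}.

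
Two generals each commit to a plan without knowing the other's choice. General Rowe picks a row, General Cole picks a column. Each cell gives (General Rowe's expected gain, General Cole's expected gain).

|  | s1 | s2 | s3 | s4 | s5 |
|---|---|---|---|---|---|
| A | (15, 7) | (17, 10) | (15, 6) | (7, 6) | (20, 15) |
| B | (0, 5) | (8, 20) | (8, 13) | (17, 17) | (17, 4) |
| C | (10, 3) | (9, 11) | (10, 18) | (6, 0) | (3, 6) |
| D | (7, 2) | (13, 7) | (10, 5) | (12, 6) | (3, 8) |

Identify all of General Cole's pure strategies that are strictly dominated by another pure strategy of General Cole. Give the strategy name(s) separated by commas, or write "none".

s2 strictly dominates s1 — A: 10>7, B: 20>5, C: 11>3, D: 7>2.
Nothing dominates s2: s1 at A (10>7); s3 at A (10>6); s4 at A (10>6); s5 at B (20>4).
Nothing dominates s3: s1 at B (13>5); s2 at C (18>11); s4 at A (6=6); s5 at B (13>4).
s2 strictly dominates s4 — A: 10>6, B: 20>17, C: 11>0, D: 7>6.
s5 is not dominated — it holds its own against s1 at A (15>7); s2 at A (15>10); s3 at A (15>6); s4 at A (15>6).

s1, s4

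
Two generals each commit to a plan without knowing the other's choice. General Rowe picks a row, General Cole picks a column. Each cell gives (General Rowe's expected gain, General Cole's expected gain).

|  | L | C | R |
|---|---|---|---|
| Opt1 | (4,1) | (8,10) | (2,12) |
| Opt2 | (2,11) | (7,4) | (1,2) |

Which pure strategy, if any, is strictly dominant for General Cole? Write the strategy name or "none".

L fails to dominate C at Opt1 (1<10).
C fails to dominate L at Opt2 (4<11).
R fails to dominate L at Opt2 (2<11).
No single strategy dominates all the others.

none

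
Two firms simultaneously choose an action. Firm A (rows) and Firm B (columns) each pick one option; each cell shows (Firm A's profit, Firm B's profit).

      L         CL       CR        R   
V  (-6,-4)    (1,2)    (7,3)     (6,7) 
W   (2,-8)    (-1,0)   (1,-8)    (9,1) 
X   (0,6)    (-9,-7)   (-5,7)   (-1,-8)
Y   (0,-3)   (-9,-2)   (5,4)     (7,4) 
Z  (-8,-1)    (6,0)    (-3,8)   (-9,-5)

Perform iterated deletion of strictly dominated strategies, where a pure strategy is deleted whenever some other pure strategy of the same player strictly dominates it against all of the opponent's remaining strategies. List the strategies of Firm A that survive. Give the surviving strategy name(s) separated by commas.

V, W, Y, Z

Firm A's strategy X is strictly dominated by W (L: 2>0, CL: -1>-9, CR: 1>-5, R: 9>-1) and is removed.
For Firm B, CL strictly dominates L on the remaining rows (V: 2>-4, W: 0>-8, Y: -2>-3, Z: 0>-1); eliminate L.
Among the remaining strategies, none is strictly dominated by another pure strategy of the same player, so the elimination stops.
Surviving strategies — Firm A: {V, W, Y, Z}; Firm B: {CL, CR, R}.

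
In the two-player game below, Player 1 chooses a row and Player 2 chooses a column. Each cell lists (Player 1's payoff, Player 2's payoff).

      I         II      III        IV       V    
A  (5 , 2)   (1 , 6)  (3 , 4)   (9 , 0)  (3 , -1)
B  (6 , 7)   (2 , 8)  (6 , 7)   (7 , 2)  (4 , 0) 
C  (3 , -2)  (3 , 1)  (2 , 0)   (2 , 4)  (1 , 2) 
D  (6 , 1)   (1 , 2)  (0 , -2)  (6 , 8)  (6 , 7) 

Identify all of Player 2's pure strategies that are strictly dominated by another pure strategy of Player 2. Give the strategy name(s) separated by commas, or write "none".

II strictly dominates I — A: 6>2, B: 8>7, C: 1>-2, D: 2>1.
Nothing dominates II: I at A (6>2); III at A (6>4); IV at A (6>0); V at A (6>-1).
II strictly dominates III — A: 6>4, B: 8>7, C: 1>0, D: 2>-2.
IV: no other strategy beats it everywhere (I at C (4>-2); II at C (4>1); III at C (4>0); V at A (0>-1)).
IV strictly dominates V — A: 0>-1, B: 2>0, C: 4>2, D: 8>7.

I, III, V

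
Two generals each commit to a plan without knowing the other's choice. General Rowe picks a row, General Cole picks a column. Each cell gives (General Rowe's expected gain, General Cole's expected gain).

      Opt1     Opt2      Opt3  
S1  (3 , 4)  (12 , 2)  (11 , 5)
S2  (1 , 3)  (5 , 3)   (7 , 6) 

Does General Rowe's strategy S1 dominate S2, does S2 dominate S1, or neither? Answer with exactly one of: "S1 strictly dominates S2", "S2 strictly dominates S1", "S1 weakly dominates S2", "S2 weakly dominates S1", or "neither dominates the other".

Compare S1 to S2 across every action of General Cole: Opt1: 3>1, Opt2: 12>5, Opt3: 11>7.
S1 gives a strictly higher payoff against every action of General Cole, so S1 strictly dominates S2.

S1 strictly dominates S2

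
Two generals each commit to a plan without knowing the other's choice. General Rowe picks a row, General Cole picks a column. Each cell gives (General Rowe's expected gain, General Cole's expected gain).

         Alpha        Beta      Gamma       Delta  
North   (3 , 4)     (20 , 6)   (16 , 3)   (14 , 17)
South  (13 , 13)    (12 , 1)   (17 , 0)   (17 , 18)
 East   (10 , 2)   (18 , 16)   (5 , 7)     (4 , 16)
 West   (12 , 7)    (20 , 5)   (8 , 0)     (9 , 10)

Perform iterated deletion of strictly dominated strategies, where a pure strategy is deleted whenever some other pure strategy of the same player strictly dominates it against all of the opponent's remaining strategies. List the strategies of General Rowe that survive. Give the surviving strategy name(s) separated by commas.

Row East is eliminated: West beats it against every remaining column (Alpha: 12>10, Beta: 20>18, Gamma: 8>5, Delta: 9>4).
General Cole's strategy Alpha is strictly dominated by Delta (North: 17>4, South: 18>13, West: 10>7) and is removed.
General Cole's strategy Beta is strictly dominated by Delta (North: 17>6, South: 18>1, West: 10>5) and is removed.
General Rowe's strategy North is strictly dominated by South (Gamma: 17>16, Delta: 17>14) and is removed.
Row West is eliminated: South beats it against every remaining column (Gamma: 17>8, Delta: 17>9).
Column Gamma is eliminated: Delta beats it against every remaining row (South: 18>0).
Among the remaining strategies, none is strictly dominated by another pure strategy of the same player, so the elimination stops.
Surviving strategies — General Rowe: {South}; General Cole: {Delta}.

South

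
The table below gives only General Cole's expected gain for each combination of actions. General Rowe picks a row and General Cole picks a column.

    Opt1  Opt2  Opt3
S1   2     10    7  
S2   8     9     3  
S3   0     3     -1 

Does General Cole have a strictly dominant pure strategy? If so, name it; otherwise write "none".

Opt2 vs Opt1: S1: 10>2, S2: 9>8, S3: 3>0.
Opt2 vs Opt3: S1: 10>7, S2: 9>3, S3: 3>-1.
Opt2 strictly beats every other strategy against every opponent action, so it is strictly dominant.

Opt2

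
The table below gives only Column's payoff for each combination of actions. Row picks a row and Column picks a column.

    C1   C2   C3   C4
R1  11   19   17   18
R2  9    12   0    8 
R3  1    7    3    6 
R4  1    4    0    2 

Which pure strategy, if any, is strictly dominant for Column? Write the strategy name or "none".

C2 vs C1: R1: 19>11, R2: 12>9, R3: 7>1, R4: 4>1.
C2 vs C3: R1: 19>17, R2: 12>0, R3: 7>3, R4: 4>0.
C2 vs C4: R1: 19>18, R2: 12>8, R3: 7>6, R4: 4>2.
C2 strictly beats every other strategy against every opponent action, so it is strictly dominant.

C2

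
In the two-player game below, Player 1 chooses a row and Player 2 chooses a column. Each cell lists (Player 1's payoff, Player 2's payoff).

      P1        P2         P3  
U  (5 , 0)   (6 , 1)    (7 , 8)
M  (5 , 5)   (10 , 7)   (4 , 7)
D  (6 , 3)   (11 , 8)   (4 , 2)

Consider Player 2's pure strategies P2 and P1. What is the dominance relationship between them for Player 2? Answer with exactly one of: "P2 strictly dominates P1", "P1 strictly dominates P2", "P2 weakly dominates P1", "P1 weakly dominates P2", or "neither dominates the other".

P2 strictly dominates P1

P2's payoffs vs P1's, by Player 1's action — U: 1>0, M: 7>5, D: 8>3.
Every comparison favours P2, so P2 strictly dominates P1.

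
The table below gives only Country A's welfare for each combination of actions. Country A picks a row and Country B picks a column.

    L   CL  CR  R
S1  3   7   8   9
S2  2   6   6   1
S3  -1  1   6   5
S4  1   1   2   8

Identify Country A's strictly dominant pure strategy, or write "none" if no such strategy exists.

S1 vs S2: L: 3>2, CL: 7>6, CR: 8>6, R: 9>1.
S1 vs S3: L: 3>-1, CL: 7>1, CR: 8>6, R: 9>5.
S1 vs S4: L: 3>1, CL: 7>1, CR: 8>2, R: 9>8.
S1 strictly beats every other strategy against every opponent action, so it is strictly dominant.

S1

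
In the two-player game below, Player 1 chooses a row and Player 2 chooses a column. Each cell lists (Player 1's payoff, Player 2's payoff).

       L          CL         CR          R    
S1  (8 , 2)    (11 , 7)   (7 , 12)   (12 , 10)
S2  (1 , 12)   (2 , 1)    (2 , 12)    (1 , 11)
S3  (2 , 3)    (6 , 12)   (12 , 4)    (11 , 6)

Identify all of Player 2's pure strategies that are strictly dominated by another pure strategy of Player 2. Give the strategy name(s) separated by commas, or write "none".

L: no other strategy beats it everywhere (CL at S2 (12>1); CR at S2 (12=12); R at S2 (12>11)).
Nothing dominates CL: L at S1 (7>2); CR at S3 (12>4); R at S3 (12>6).
CR: no other strategy beats it everywhere (L at S1 (12>2); CL at S1 (12>7); R at S1 (12>10)).
Nothing dominates R: L at S1 (10>2); CL at S1 (10>7); CR at S3 (6>4).

none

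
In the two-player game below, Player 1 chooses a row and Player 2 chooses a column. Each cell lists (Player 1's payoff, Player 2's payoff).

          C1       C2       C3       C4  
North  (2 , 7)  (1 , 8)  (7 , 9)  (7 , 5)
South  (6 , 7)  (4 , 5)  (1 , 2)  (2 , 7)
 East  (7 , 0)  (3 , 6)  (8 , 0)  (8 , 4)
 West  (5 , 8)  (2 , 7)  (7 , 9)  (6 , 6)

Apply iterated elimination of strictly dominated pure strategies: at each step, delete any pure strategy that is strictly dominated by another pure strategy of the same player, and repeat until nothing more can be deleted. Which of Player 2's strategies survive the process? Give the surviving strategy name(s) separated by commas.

C1, C2, C4

For Player 1, East strictly dominates North on the remaining columns (C1: 7>2, C2: 3>1, C3: 8>7, C4: 8>7); eliminate North.
For Player 1, East strictly dominates West on the remaining columns (C1: 7>5, C2: 3>2, C3: 8>7, C4: 8>6); eliminate West.
For Player 2, C2 strictly dominates C3 on the remaining rows (South: 5>2, East: 6>0); eliminate C3.
Among the remaining strategies, none is strictly dominated by another pure strategy of the same player, so the elimination stops.
Surviving strategies — Player 1: {South, East}; Player 2: {C1, C2, C4}.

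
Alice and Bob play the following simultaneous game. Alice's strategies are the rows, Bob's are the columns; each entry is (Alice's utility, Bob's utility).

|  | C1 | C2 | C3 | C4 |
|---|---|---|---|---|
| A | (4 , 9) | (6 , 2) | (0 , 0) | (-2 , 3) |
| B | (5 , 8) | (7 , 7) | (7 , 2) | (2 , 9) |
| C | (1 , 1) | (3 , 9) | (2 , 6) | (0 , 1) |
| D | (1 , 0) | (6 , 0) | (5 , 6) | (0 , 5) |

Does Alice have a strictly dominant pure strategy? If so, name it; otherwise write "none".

B vs A: C1: 5>4, C2: 7>6, C3: 7>0, C4: 2>-2.
B vs C: C1: 5>1, C2: 7>3, C3: 7>2, C4: 2>0.
B vs D: C1: 5>1, C2: 7>6, C3: 7>5, C4: 2>0.
B strictly beats every other strategy against every opponent action, so it is strictly dominant.

B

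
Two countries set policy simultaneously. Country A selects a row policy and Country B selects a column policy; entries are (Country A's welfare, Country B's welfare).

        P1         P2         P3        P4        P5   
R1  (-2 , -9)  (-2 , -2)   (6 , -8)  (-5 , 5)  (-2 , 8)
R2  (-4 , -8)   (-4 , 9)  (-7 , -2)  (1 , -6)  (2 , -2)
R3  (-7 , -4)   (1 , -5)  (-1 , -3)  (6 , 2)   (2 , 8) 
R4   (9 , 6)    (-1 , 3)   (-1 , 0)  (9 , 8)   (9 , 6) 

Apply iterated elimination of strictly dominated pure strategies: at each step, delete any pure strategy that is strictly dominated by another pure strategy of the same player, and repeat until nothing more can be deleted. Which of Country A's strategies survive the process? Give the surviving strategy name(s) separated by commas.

Row R2 is eliminated: R4 beats it against every remaining column (P1: 9>-4, P2: -1>-4, P3: -1>-7, P4: 9>1, P5: 9>2).
For Country B, P4 strictly dominates P1 on the remaining rows (R1: 5>-9, R3: 2>-4, R4: 8>6); eliminate P1.
Country B's strategy P2 is strictly dominated by P4 (R1: 5>-2, R3: 2>-5, R4: 8>3) and is removed.
For Country B, P4 strictly dominates P3 on the remaining rows (R1: 5>-8, R3: 2>-3, R4: 8>0); eliminate P3.
For Country A, R3 strictly dominates R1 on the remaining columns (P4: 6>-5, P5: 2>-2); eliminate R1.
For Country A, R4 strictly dominates R3 on the remaining columns (P4: 9>6, P5: 9>2); eliminate R3.
For Country B, P4 strictly dominates P5 on the remaining rows (R4: 8>6); eliminate P5.
Among the remaining strategies, none is strictly dominated by another pure strategy of the same player, so the elimination stops.
Surviving strategies — Country A: {R4}; Country B: {P4}.

R4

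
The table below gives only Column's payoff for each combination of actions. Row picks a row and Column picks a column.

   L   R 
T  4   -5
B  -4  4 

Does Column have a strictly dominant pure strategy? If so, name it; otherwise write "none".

L fails to dominate R at B (-4<4).
R fails to dominate L at T (-5<4).
No single strategy dominates all the others.

none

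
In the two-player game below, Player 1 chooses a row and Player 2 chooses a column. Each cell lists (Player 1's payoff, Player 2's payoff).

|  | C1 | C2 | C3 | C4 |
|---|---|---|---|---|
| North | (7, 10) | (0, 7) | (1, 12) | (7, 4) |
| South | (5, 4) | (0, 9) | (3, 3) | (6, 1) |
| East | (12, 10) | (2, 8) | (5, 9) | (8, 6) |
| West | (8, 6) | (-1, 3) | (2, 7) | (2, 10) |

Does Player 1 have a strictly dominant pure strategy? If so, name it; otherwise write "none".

East

East vs North: C1: 12>7, C2: 2>0, C3: 5>1, C4: 8>7.
East vs South: C1: 12>5, C2: 2>0, C3: 5>3, C4: 8>6.
East vs West: C1: 12>8, C2: 2>-1, C3: 5>2, C4: 8>2.
East strictly beats every other strategy against every opponent action, so it is strictly dominant.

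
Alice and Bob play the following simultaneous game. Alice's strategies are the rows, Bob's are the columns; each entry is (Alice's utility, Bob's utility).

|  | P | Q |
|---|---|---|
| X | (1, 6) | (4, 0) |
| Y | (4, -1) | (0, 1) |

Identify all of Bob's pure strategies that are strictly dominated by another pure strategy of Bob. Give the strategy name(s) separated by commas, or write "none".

Nothing dominates P: Q at X (6>0).
Q is not dominated — it holds its own against P at Y (1>-1).

none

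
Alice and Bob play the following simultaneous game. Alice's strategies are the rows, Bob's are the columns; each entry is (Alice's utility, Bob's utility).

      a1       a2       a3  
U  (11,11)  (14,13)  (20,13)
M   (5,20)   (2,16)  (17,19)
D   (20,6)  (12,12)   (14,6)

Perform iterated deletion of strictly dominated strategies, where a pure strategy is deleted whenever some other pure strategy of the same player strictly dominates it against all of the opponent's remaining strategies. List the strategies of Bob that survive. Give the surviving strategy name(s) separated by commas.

For Alice, U strictly dominates M on the remaining columns (a1: 11>5, a2: 14>2, a3: 20>17); eliminate M.
Column a1 is eliminated: a2 beats it against every remaining row (U: 13>11, D: 12>6).
Row D is eliminated: U beats it against every remaining column (a2: 14>12, a3: 20>14).
Among the remaining strategies, none is strictly dominated by another pure strategy of the same player, so the elimination stops.
Surviving strategies — Alice: {U}; Bob: {a2, a3}.

a2, a3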